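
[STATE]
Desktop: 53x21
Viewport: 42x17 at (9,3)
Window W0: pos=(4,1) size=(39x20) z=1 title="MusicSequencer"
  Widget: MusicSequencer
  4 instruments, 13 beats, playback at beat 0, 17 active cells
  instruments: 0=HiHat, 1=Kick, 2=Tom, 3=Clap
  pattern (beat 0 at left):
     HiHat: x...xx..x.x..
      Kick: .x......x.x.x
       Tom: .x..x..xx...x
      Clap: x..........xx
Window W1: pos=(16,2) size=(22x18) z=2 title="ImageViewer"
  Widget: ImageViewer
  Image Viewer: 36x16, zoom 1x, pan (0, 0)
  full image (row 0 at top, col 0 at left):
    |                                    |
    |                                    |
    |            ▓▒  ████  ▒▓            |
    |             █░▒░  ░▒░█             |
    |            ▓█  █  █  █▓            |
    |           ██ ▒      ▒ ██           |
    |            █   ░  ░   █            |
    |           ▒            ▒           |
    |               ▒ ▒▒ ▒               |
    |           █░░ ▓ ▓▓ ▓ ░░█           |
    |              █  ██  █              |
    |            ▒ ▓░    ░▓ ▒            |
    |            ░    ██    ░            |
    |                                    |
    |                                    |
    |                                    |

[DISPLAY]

───────┃ ImageViewer        ┃────┨        
  ▼1234┠────────────────────┨    ┃        
at█···█┃                    ┃    ┃        
ck·█···┃                    ┃    ┃        
om·█··█┃            ▓▒  ████┃    ┃        
ap█····┃             █░▒░  ░┃    ┃        
       ┃            ▓█  █  █┃    ┃        
       ┃           ██ ▒     ┃    ┃        
       ┃            █   ░  ░┃    ┃        
       ┃           ▒        ┃    ┃        
       ┃               ▒ ▒▒ ┃    ┃        
       ┃           █░░ ▓ ▓▓ ┃    ┃        
       ┃              █  ██ ┃    ┃        
       ┃            ▒ ▓░    ┃    ┃        
       ┃            ░    ██ ┃    ┃        
       ┃                    ┃    ┃        
       ┗━━━━━━━━━━━━━━━━━━━━┛    ┃        


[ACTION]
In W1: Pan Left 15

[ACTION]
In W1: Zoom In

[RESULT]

───────┃ ImageViewer        ┃────┨        
  ▼1234┠────────────────────┨    ┃        
at█···█┃                    ┃    ┃        
ck·█···┃                    ┃    ┃        
om·█··█┃                    ┃    ┃        
ap█····┃                    ┃    ┃        
       ┃                    ┃    ┃        
       ┃                    ┃    ┃        
       ┃                    ┃    ┃        
       ┃                    ┃    ┃        
       ┃                    ┃    ┃        
       ┃                    ┃    ┃        
       ┃                    ┃    ┃        
       ┃                    ┃    ┃        
       ┃                    ┃    ┃        
       ┃                    ┃    ┃        
       ┗━━━━━━━━━━━━━━━━━━━━┛    ┃        


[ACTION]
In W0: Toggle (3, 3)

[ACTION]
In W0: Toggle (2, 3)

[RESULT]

───────┃ ImageViewer        ┃────┨        
  ▼1234┠────────────────────┨    ┃        
at█···█┃                    ┃    ┃        
ck·█···┃                    ┃    ┃        
om·█·██┃                    ┃    ┃        
ap█··█·┃                    ┃    ┃        
       ┃                    ┃    ┃        
       ┃                    ┃    ┃        
       ┃                    ┃    ┃        
       ┃                    ┃    ┃        
       ┃                    ┃    ┃        
       ┃                    ┃    ┃        
       ┃                    ┃    ┃        
       ┃                    ┃    ┃        
       ┃                    ┃    ┃        
       ┃                    ┃    ┃        
       ┗━━━━━━━━━━━━━━━━━━━━┛    ┃        


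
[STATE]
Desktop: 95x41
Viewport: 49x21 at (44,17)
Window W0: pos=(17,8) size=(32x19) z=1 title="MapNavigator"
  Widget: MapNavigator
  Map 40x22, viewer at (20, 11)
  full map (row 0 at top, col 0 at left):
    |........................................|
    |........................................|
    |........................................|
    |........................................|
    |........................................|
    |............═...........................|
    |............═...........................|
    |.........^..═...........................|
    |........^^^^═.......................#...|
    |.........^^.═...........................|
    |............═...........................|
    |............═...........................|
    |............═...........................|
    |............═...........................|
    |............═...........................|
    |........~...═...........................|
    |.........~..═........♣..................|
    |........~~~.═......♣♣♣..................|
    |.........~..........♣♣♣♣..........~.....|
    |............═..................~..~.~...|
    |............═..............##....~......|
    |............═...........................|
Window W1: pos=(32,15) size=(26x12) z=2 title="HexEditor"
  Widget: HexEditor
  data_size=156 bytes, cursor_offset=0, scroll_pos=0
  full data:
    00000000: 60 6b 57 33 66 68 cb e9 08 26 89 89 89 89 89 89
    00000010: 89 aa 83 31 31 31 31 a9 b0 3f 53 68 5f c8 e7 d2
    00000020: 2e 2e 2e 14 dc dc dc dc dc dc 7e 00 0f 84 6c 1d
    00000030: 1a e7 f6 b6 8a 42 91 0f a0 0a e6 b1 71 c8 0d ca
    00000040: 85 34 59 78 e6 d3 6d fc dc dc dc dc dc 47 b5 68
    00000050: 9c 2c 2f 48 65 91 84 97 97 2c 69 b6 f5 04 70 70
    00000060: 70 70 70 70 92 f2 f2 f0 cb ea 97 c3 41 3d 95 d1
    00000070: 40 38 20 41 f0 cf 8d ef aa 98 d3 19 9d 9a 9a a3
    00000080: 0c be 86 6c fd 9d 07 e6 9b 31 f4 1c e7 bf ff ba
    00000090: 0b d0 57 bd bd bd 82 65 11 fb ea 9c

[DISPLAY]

─────────────┨                                   
0 6b 57 33 66┃                                   
9 aa 83 31 31┃                                   
e 2e 2e 14 dc┃                                   
a e7 f6 b6 8a┃                                   
5 34 59 78 e6┃                                   
c 2c 2f 48 65┃                                   
0 70 70 70 92┃                                   
0 38 20 41 f0┃                                   
━━━━━━━━━━━━━┛                                   
                                                 
                                                 
                                                 
                                                 
                                                 
                                                 
                                                 
                                                 
                                                 
                                                 
                                                 


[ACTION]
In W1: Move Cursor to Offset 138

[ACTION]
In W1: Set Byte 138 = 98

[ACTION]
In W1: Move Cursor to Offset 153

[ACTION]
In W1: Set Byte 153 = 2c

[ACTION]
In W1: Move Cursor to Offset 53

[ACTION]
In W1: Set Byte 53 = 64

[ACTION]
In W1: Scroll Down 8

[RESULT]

─────────────┨                                   
c be 86 6c fd┃                                   
b d0 57 bd bd┃                                   
             ┃                                   
             ┃                                   
             ┃                                   
             ┃                                   
             ┃                                   
             ┃                                   
━━━━━━━━━━━━━┛                                   
                                                 
                                                 
                                                 
                                                 
                                                 
                                                 
                                                 
                                                 
                                                 
                                                 
                                                 


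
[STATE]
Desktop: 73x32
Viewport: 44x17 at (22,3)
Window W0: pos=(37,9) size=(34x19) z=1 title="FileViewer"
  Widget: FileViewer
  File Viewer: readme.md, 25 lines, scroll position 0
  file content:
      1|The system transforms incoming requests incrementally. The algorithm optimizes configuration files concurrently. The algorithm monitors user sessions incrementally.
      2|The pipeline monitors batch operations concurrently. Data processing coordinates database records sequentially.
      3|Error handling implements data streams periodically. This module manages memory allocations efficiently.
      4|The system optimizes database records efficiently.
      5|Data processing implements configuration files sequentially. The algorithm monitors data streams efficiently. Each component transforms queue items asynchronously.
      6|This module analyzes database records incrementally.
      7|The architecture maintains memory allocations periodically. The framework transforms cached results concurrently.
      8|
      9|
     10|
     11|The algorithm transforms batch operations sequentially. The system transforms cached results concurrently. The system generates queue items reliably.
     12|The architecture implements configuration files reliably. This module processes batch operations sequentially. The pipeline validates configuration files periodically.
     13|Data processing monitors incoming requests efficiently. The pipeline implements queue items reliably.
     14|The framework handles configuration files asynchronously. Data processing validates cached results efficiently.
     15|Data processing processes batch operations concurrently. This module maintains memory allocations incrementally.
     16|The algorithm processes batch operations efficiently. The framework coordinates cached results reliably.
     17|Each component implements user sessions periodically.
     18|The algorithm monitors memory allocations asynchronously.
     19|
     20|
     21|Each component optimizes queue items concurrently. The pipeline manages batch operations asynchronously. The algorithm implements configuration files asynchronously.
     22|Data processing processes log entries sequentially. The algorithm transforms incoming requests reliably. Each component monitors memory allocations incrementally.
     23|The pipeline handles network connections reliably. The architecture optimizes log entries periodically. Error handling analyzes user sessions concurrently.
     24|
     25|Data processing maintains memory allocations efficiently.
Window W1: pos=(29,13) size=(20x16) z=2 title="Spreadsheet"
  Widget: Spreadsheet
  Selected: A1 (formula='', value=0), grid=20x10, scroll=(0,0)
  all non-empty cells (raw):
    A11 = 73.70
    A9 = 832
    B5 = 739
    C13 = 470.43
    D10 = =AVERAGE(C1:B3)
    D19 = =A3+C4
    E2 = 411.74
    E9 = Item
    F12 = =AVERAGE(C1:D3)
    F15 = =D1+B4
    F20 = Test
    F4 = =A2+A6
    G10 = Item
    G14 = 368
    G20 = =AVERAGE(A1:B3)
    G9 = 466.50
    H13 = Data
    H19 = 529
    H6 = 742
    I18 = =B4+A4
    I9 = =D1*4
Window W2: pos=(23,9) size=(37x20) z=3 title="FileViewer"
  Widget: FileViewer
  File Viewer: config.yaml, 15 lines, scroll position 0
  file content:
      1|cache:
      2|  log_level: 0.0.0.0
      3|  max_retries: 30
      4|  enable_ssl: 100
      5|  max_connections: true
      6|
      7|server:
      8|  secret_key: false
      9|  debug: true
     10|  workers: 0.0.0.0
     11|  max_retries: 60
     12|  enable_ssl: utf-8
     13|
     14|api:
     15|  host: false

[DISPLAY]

                                            
                                            
                                            
                                            
                                            
                                            
 ┏━━━━━━━━━━━━━━━━━━━━━━━━━━━━━━━━━━━┓━━━━━━
 ┃ FileViewer                        ┃      
 ┠───────────────────────────────────┨──────
 ┃cache:                            ▲┃incomi
 ┃  log_level: 0.0.0.0              █┃batch 
 ┃  max_retries: 30                 ░┃nts da
 ┃  enable_ssl: 100                 ░┃atabas
 ┃  max_connections: true           ░┃ents c
 ┃                                  ░┃atabas
 ┃server:                           ░┃ains m
 ┃  secret_key: false               ░┃      


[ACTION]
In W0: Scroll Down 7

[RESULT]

                                            
                                            
                                            
                                            
                                            
                                            
 ┏━━━━━━━━━━━━━━━━━━━━━━━━━━━━━━━━━━━┓━━━━━━
 ┃ FileViewer                        ┃      
 ┠───────────────────────────────────┨──────
 ┃cache:                            ▲┃      
 ┃  log_level: 0.0.0.0              █┃      
 ┃  max_retries: 30                 ░┃      
 ┃  enable_ssl: 100                 ░┃ms bat
 ┃  max_connections: true           ░┃ments 
 ┃                                  ░┃rs inc
 ┃server:                           ░┃config
 ┃  secret_key: false               ░┃ses ba


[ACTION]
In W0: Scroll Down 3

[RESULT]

                                            
                                            
                                            
                                            
                                            
                                            
 ┏━━━━━━━━━━━━━━━━━━━━━━━━━━━━━━━━━━━┓━━━━━━
 ┃ FileViewer                        ┃      
 ┠───────────────────────────────────┨──────
 ┃cache:                            ▲┃ms bat
 ┃  log_level: 0.0.0.0              █┃ments 
 ┃  max_retries: 30                 ░┃rs inc
 ┃  enable_ssl: 100                 ░┃config
 ┃  max_connections: true           ░┃ses ba
 ┃                                  ░┃s batc
 ┃server:                           ░┃nts us
 ┃  secret_key: false               ░┃ memor


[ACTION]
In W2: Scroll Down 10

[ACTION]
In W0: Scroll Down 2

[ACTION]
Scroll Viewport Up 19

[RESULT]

                                            
                                            
                                            
                                            
                                            
                                            
                                            
                                            
                                            
 ┏━━━━━━━━━━━━━━━━━━━━━━━━━━━━━━━━━━━┓━━━━━━
 ┃ FileViewer                        ┃      
 ┠───────────────────────────────────┨──────
 ┃cache:                            ▲┃ms bat
 ┃  log_level: 0.0.0.0              █┃ments 
 ┃  max_retries: 30                 ░┃rs inc
 ┃  enable_ssl: 100                 ░┃config
 ┃  max_connections: true           ░┃ses ba


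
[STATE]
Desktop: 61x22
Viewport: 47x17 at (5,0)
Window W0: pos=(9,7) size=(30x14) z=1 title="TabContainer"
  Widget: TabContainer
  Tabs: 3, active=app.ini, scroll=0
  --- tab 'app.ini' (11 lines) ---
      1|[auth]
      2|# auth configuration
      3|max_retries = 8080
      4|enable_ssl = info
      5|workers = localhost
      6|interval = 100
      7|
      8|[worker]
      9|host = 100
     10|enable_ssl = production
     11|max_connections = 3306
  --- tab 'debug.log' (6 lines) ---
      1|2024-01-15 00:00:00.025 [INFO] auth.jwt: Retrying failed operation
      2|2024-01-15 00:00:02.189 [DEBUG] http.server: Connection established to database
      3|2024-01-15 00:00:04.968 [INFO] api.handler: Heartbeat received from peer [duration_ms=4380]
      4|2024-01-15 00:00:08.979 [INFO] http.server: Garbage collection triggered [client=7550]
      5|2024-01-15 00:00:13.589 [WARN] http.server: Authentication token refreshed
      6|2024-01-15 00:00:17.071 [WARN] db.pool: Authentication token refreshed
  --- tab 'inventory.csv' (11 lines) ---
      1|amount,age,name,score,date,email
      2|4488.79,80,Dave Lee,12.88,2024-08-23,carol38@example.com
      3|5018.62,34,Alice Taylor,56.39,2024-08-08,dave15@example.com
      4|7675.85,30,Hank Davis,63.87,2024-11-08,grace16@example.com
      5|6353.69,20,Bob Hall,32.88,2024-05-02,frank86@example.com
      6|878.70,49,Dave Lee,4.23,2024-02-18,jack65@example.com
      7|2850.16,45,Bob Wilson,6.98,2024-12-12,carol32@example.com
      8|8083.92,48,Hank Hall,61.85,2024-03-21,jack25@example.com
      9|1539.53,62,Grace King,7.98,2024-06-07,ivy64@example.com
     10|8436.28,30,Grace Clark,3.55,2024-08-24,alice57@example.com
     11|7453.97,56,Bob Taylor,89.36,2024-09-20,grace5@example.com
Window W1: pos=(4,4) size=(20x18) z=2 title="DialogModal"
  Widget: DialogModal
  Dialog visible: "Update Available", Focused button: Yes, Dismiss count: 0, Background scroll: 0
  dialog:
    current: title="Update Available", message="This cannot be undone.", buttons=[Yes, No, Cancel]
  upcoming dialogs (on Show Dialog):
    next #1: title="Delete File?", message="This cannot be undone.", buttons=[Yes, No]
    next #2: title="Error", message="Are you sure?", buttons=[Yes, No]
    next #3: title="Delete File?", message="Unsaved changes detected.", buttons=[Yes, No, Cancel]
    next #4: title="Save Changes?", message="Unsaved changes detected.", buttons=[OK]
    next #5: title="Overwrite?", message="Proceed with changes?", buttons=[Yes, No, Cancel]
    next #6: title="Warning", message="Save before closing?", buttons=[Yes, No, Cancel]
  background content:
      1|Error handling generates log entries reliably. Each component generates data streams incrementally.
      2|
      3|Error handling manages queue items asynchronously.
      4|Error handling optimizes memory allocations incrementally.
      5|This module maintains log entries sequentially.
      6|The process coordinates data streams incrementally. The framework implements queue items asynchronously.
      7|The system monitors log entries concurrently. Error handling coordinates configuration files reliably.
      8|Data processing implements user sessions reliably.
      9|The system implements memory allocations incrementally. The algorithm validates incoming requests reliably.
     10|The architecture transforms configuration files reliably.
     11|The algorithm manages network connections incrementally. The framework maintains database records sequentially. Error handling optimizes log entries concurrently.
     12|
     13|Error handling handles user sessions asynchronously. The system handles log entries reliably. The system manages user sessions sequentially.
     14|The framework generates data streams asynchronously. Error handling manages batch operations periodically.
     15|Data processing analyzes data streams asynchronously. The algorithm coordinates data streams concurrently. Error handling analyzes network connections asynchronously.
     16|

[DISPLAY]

                                               
                                               
                                               
                                               
━━━━━━━━━━━━━━━━━━┓                            
 DialogModal      ┃                            
──────────────────┨                            
Error handling gen┃━━━━━━━━━━━━━━┓             
                  ┃              ┃             
Error handling man┃──────────────┨             
Error handling opt┃ug.log │ inven┃             
Th┌────────────┐ta┃──────────────┃             
Th│Update Avail│di┃              ┃             
Th│This cannot │or┃ration        ┃             
Da│[Yes]  No   │im┃8080          ┃             
Th└────────────┘me┃nfo           ┃             
The architecture t┃lhost         ┃             


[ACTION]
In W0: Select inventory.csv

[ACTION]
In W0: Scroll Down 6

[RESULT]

                                               
                                               
                                               
                                               
━━━━━━━━━━━━━━━━━━┓                            
 DialogModal      ┃                            
──────────────────┨                            
Error handling gen┃━━━━━━━━━━━━━━┓             
                  ┃              ┃             
Error handling man┃──────────────┨             
Error handling opt┃ug.log │[inven┃             
Th┌────────────┐ta┃──────────────┃             
Th│Update Avail│di┃ Wilson,6.98,2┃             
Th│This cannot │or┃k Hall,61.85,2┃             
Da│[Yes]  No   │im┃ce King,7.98,2┃             
Th└────────────┘me┃ce Clark,3.55,┃             
The architecture t┃ Taylor,89.36,┃             


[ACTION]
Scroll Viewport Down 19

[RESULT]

 DialogModal      ┃                            
──────────────────┨                            
Error handling gen┃━━━━━━━━━━━━━━┓             
                  ┃              ┃             
Error handling man┃──────────────┨             
Error handling opt┃ug.log │[inven┃             
Th┌────────────┐ta┃──────────────┃             
Th│Update Avail│di┃ Wilson,6.98,2┃             
Th│This cannot │or┃k Hall,61.85,2┃             
Da│[Yes]  No   │im┃ce King,7.98,2┃             
Th└────────────┘me┃ce Clark,3.55,┃             
The architecture t┃ Taylor,89.36,┃             
The algorithm mana┃              ┃             
                  ┃              ┃             
Error handling han┃              ┃             
The framework gene┃━━━━━━━━━━━━━━┛             
━━━━━━━━━━━━━━━━━━┛                            


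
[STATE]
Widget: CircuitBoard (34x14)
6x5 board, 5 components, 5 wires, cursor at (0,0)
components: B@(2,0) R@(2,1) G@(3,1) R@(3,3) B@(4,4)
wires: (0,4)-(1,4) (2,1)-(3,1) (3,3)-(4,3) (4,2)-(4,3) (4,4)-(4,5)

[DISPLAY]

   0 1 2 3 4 5                    
0  [.]              ·             
                    │             
1                   ·             
                                  
2   B   R                         
        │                         
3       G       R                 
                │                 
4           · ─ ·   B ─ ·         
Cursor: (0,0)                     
                                  
                                  
                                  


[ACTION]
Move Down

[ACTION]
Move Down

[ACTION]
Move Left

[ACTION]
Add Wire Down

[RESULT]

   0 1 2 3 4 5                    
0                   ·             
                    │             
1                   ·             
                                  
2  [B]  R                         
    │   │                         
3   ·   G       R                 
                │                 
4           · ─ ·   B ─ ·         
Cursor: (2,0)                     
                                  
                                  
                                  


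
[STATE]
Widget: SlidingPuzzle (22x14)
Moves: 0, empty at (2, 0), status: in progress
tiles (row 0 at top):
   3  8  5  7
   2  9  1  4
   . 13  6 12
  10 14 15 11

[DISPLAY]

┌────┬────┬────┬────┐ 
│  3 │  8 │  5 │  7 │ 
├────┼────┼────┼────┤ 
│  2 │  9 │  1 │  4 │ 
├────┼────┼────┼────┤ 
│    │ 13 │  6 │ 12 │ 
├────┼────┼────┼────┤ 
│ 10 │ 14 │ 15 │ 11 │ 
└────┴────┴────┴────┘ 
Moves: 0              
                      
                      
                      
                      


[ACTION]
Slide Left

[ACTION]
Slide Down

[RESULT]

┌────┬────┬────┬────┐ 
│  3 │  8 │  5 │  7 │ 
├────┼────┼────┼────┤ 
│  2 │    │  1 │  4 │ 
├────┼────┼────┼────┤ 
│ 13 │  9 │  6 │ 12 │ 
├────┼────┼────┼────┤ 
│ 10 │ 14 │ 15 │ 11 │ 
└────┴────┴────┴────┘ 
Moves: 2              
                      
                      
                      
                      


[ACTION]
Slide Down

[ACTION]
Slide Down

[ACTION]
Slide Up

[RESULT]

┌────┬────┬────┬────┐ 
│  3 │  8 │  5 │  7 │ 
├────┼────┼────┼────┤ 
│  2 │    │  1 │  4 │ 
├────┼────┼────┼────┤ 
│ 13 │  9 │  6 │ 12 │ 
├────┼────┼────┼────┤ 
│ 10 │ 14 │ 15 │ 11 │ 
└────┴────┴────┴────┘ 
Moves: 4              
                      
                      
                      
                      


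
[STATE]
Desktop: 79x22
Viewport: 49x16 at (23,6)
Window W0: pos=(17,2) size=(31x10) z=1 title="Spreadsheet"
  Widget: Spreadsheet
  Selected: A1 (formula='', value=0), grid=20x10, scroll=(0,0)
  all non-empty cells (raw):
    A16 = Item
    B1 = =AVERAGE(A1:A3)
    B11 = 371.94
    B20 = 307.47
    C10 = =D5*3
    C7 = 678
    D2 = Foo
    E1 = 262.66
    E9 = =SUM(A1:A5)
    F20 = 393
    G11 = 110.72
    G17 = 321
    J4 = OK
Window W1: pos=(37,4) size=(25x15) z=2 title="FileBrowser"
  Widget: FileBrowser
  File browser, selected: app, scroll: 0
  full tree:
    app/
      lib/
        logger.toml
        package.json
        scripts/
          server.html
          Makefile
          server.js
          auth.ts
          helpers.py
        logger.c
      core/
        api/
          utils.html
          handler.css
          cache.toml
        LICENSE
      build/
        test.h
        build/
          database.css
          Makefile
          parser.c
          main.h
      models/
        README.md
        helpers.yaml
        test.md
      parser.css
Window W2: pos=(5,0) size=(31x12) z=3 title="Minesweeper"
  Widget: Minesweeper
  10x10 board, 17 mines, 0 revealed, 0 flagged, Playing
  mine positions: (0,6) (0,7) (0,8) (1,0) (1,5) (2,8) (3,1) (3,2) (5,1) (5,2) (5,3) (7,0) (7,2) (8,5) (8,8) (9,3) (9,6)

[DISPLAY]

            ┃ ┠───────────────────────┨          
            ┃-┃> [-] app/             ┃          
            ┃ ┃    [+] lib/           ┃          
            ┃ ┃    [+] core/          ┃          
            ┃ ┃    [+] build/         ┃          
━━━━━━━━━━━━┛━┃    [+] models/        ┃          
              ┃    parser.css         ┃          
              ┃                       ┃          
              ┃                       ┃          
              ┃                       ┃          
              ┃                       ┃          
              ┃                       ┃          
              ┗━━━━━━━━━━━━━━━━━━━━━━━┛          
                                                 
                                                 
                                                 


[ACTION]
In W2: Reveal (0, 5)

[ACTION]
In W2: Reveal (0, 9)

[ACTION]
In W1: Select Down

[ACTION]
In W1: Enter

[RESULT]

            ┃ ┠───────────────────────┨          
            ┃-┃  [-] app/             ┃          
            ┃ ┃  > [-] lib/           ┃          
            ┃ ┃      logger.toml      ┃          
            ┃ ┃      package.json     ┃          
━━━━━━━━━━━━┛━┃      [+] scripts/     ┃          
              ┃      logger.c         ┃          
              ┃    [+] core/          ┃          
              ┃    [+] build/         ┃          
              ┃    [+] models/        ┃          
              ┃    parser.css         ┃          
              ┃                       ┃          
              ┗━━━━━━━━━━━━━━━━━━━━━━━┛          
                                                 
                                                 
                                                 


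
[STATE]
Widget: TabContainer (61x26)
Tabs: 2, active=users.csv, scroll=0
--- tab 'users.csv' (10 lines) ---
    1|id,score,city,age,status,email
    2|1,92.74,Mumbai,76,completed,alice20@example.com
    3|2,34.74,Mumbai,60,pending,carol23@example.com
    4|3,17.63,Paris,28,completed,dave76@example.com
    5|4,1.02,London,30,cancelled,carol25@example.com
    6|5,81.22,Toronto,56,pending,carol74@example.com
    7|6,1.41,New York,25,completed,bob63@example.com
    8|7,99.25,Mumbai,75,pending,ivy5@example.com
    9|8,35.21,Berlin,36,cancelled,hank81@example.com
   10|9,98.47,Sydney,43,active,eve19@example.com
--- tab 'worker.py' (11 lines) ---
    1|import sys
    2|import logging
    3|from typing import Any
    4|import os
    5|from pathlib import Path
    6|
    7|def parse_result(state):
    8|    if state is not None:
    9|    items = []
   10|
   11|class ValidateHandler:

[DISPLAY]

[users.csv]│ worker.py                                       
─────────────────────────────────────────────────────────────
id,score,city,age,status,email                               
1,92.74,Mumbai,76,completed,alice20@example.com              
2,34.74,Mumbai,60,pending,carol23@example.com                
3,17.63,Paris,28,completed,dave76@example.com                
4,1.02,London,30,cancelled,carol25@example.com               
5,81.22,Toronto,56,pending,carol74@example.com               
6,1.41,New York,25,completed,bob63@example.com               
7,99.25,Mumbai,75,pending,ivy5@example.com                   
8,35.21,Berlin,36,cancelled,hank81@example.com               
9,98.47,Sydney,43,active,eve19@example.com                   
                                                             
                                                             
                                                             
                                                             
                                                             
                                                             
                                                             
                                                             
                                                             
                                                             
                                                             
                                                             
                                                             
                                                             


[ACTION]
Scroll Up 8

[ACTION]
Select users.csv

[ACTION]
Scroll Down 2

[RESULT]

[users.csv]│ worker.py                                       
─────────────────────────────────────────────────────────────
2,34.74,Mumbai,60,pending,carol23@example.com                
3,17.63,Paris,28,completed,dave76@example.com                
4,1.02,London,30,cancelled,carol25@example.com               
5,81.22,Toronto,56,pending,carol74@example.com               
6,1.41,New York,25,completed,bob63@example.com               
7,99.25,Mumbai,75,pending,ivy5@example.com                   
8,35.21,Berlin,36,cancelled,hank81@example.com               
9,98.47,Sydney,43,active,eve19@example.com                   
                                                             
                                                             
                                                             
                                                             
                                                             
                                                             
                                                             
                                                             
                                                             
                                                             
                                                             
                                                             
                                                             
                                                             
                                                             
                                                             


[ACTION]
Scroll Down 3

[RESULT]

[users.csv]│ worker.py                                       
─────────────────────────────────────────────────────────────
5,81.22,Toronto,56,pending,carol74@example.com               
6,1.41,New York,25,completed,bob63@example.com               
7,99.25,Mumbai,75,pending,ivy5@example.com                   
8,35.21,Berlin,36,cancelled,hank81@example.com               
9,98.47,Sydney,43,active,eve19@example.com                   
                                                             
                                                             
                                                             
                                                             
                                                             
                                                             
                                                             
                                                             
                                                             
                                                             
                                                             
                                                             
                                                             
                                                             
                                                             
                                                             
                                                             
                                                             
                                                             


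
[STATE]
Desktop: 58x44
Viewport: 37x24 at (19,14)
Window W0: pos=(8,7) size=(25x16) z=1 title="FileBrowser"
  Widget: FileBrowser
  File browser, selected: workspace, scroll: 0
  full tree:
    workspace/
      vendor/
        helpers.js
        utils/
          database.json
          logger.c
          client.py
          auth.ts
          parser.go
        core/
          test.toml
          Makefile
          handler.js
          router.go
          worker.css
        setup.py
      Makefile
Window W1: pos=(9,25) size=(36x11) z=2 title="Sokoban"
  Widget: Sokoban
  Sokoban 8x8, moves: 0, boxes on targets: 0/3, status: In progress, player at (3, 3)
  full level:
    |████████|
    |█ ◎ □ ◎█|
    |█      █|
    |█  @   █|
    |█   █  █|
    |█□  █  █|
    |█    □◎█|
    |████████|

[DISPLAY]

             ┃                       
             ┃                       
             ┃                       
             ┃                       
             ┃                       
             ┃                       
             ┃                       
             ┃                       
━━━━━━━━━━━━━┛                       
                                     
                                     
━━━━━━━━━━━━━━━━━━━━━━━━━┓           
                         ┃           
─────────────────────────┨           
                         ┃           
                         ┃           
                         ┃           
                         ┃           
                         ┃           
                         ┃           
                         ┃           
━━━━━━━━━━━━━━━━━━━━━━━━━┛           
                                     
                                     


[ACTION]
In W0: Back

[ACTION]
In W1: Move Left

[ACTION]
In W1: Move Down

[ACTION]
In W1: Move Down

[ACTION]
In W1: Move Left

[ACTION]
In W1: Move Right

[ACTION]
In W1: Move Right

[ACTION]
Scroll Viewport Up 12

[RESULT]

                                     
                                     
                                     
                                     
                                     
━━━━━━━━━━━━━┓                       
er           ┃                       
─────────────┨                       
space/       ┃                       
ndor/        ┃                       
le           ┃                       
             ┃                       
             ┃                       
             ┃                       
             ┃                       
             ┃                       
             ┃                       
             ┃                       
             ┃                       
             ┃                       
━━━━━━━━━━━━━┛                       
                                     
                                     
━━━━━━━━━━━━━━━━━━━━━━━━━┓           


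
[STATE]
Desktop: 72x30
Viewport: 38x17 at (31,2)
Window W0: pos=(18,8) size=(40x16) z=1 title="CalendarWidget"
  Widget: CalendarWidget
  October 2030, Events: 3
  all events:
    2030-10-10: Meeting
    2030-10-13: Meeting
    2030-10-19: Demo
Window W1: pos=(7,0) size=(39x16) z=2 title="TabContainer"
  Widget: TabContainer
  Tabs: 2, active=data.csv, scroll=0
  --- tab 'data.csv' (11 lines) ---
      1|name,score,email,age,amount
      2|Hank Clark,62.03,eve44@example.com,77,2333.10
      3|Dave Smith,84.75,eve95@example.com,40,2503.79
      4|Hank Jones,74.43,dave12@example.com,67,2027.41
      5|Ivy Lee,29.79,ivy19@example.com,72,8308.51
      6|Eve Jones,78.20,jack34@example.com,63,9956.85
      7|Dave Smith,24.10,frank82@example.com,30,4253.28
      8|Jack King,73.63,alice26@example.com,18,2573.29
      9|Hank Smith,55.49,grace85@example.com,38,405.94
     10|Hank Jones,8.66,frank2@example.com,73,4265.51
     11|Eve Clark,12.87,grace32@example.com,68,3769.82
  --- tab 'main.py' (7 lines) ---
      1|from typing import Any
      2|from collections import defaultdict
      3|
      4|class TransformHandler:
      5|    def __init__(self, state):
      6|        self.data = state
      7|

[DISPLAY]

──────────────┨                       
              ┃                       
──────────────┃                       
ount          ┃                       
example.com,77┃                       
example.com,40┃                       
@example.com,6┃━━━━━━━━━━━┓           
mple.com,72,83┃           ┃           
example.com,63┃───────────┨           
2@example.com,┃           ┃           
@example.com,1┃           ┃           
5@example.com,┃           ┃           
example.com,73┃           ┃           
━━━━━━━━━━━━━━┛           ┃           
25 26 27                  ┃           
                          ┃           
                          ┃           


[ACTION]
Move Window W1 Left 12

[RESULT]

───────┨                              
       ┃                              
───────┃                              
       ┃                              
.com,77┃                              
.com,40┃                              
e.com,6┃━━━━━━━━━━━━━━━━━━┓           
m,72,83┃                  ┃           
.com,63┃──────────────────┨           
le.com,┃ 2030             ┃           
e.com,1┃                  ┃           
le.com,┃                  ┃           
.com,73┃3*                ┃           
━━━━━━━┛0                 ┃           
25 26 27                  ┃           
                          ┃           
                          ┃           


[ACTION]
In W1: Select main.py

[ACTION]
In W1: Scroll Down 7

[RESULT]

───────┨                              
       ┃                              
───────┃                              
       ┃                              
       ┃                              
       ┃                              
       ┃━━━━━━━━━━━━━━━━━━┓           
       ┃                  ┃           
       ┃──────────────────┨           
       ┃ 2030             ┃           
       ┃                  ┃           
       ┃                  ┃           
       ┃3*                ┃           
━━━━━━━┛0                 ┃           
25 26 27                  ┃           
                          ┃           
                          ┃           
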